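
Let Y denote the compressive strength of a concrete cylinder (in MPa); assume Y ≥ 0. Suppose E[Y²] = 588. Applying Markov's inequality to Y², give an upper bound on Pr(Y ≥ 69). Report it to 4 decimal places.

Since Y ≥ 0, the event {Y ≥ 69} is the same as {Y² ≥ 4761}.
Markov's inequality applied to Y² gives Pr(Y² ≥ 4761) ≤ E[Y²]/4761 = 588/4761 = 0.1235.

0.1235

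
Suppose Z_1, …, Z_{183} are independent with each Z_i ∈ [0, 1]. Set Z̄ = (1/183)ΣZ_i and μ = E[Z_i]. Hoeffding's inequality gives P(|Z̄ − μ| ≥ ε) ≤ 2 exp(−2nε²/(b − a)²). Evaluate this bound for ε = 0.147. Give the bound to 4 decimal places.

0.0007

Exponent: 2nε²/(b − a)² = 2·183·0.147² / 1² = 7.90889.
Bound = 2·exp(−7.90889) = 0.00073.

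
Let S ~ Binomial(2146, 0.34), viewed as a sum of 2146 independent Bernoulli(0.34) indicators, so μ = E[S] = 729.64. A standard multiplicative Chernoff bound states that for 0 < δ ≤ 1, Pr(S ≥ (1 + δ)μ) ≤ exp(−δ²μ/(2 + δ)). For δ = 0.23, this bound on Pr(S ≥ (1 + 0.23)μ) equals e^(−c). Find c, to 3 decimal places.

17.309

c = δ²μ/(2 + δ) = 0.23²·729.64/(2 + 0.23) = 17.3085.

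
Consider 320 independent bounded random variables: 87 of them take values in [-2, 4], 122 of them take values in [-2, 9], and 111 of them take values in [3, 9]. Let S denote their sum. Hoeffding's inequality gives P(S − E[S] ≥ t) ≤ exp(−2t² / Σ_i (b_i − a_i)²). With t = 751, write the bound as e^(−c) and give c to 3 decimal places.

Σ(b_i − a_i)² = 87·6² + 122·11² + 111·6² = 21890.
c = 2t² / 21890 = 2·751² / 21890 = 51.5305.

51.530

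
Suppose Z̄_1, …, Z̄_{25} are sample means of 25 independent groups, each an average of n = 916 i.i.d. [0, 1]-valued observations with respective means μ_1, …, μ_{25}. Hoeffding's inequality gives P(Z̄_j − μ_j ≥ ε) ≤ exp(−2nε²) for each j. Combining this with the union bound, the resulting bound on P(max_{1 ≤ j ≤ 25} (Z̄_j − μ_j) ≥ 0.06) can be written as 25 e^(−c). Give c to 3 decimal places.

Union bound over the 25 events: P(max_{1 ≤ j ≤ 25} (Z̄_j − μ_j) ≥ 0.06) ≤ 25·exp(−2nε²) = 25 exp(−2·916·0.06²).
So c = 2·916·0.06² = 6.5952.

6.595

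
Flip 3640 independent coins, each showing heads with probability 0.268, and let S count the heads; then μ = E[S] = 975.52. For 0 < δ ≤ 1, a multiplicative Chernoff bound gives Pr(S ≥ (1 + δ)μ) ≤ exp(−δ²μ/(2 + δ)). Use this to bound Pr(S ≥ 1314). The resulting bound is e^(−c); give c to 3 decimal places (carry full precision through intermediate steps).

Write 1314 = (1 + δ)μ, so δ = 1314/975.52 − 1 = 0.3469739…
Then the exponent is δ²μ/(2 + δ) = (1314 − μ)² / (μ·(2 + δ)) = 50.040493.

50.040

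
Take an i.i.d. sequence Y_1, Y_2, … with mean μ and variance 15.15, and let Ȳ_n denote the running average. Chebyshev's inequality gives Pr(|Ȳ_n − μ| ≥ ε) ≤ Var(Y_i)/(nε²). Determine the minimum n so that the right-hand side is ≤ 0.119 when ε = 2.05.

31

Require 15.15/(n·2.05²) ≤ 0.119, i.e. n ≥ 15.15/(0.119·2.05²) = 30.294.
The smallest integer n is 31.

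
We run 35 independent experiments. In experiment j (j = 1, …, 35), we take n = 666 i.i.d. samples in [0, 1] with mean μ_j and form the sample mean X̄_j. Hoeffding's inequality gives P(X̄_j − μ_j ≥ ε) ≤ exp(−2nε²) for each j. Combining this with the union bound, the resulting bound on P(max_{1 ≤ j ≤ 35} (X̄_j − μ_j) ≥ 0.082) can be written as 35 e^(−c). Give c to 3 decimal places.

8.956

Union bound over the 35 events: P(max_{1 ≤ j ≤ 35} (X̄_j − μ_j) ≥ 0.082) ≤ 35·exp(−2nε²) = 35 exp(−2·666·0.082²).
So c = 2·666·0.082² = 8.9564.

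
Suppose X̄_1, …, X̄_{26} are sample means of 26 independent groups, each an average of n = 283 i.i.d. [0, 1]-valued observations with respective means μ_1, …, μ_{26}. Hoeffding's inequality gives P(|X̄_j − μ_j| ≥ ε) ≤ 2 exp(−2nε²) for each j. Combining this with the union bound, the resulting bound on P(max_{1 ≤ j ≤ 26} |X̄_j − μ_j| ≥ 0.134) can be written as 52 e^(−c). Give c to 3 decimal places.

Union bound over the 26 events: P(max_{1 ≤ j ≤ 26} |X̄_j − μ_j| ≥ 0.134) ≤ 26·2·exp(−2nε²) = 52 exp(−2·283·0.134²).
So c = 2·283·0.134² = 10.1631.

10.163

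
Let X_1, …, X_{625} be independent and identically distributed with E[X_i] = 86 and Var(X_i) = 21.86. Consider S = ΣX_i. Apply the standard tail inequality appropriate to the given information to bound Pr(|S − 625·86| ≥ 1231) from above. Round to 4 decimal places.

With mean and variance of each term known, Chebyshev's inequality bounds the deviation of the sum (or sample mean).
Var(S) = n·Var(X_i) = 625·21.86 = 13662.5.
Chebyshev: Pr(|S − 625·86| ≥ 1231) ≤ Var(S)/1231² = 13662.5/1515361 = 0.0090.

0.0090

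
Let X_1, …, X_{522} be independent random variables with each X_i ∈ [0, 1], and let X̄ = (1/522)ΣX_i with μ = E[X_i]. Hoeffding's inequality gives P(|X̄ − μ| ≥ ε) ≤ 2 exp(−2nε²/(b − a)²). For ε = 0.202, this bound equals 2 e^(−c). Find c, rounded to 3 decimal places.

42.599

c = 2nε²/(b − a)² = 2·522·0.202² / 1² = 42.5994.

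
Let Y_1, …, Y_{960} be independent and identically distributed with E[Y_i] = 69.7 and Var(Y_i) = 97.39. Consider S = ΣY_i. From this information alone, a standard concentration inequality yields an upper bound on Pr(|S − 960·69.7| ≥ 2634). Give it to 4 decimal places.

With mean and variance of each term known, Chebyshev's inequality bounds the deviation of the sum (or sample mean).
Var(S) = n·Var(Y_i) = 960·97.39 = 93494.4.
Chebyshev: Pr(|S − 960·69.7| ≥ 2634) ≤ Var(S)/2634² = 93494.4/6937956 = 0.0135.

0.0135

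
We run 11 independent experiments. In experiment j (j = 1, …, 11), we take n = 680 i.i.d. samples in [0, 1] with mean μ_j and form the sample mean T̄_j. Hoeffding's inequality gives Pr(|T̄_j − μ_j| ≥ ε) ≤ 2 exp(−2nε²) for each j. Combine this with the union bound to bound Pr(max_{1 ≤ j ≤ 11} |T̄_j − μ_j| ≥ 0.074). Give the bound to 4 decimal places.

0.0128

Per-experiment Hoeffding bound: 2·exp(−2·680·0.074²) = 2·exp(−7.44736) = 0.001166.
Union bound over 11 events: 11·0.001166 = 0.01283.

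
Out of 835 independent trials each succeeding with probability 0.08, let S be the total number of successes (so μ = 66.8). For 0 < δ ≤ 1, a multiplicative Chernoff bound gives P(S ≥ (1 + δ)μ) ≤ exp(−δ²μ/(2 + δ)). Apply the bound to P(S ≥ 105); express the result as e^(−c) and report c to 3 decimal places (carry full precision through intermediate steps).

8.494

Write 105 = (1 + δ)μ, so δ = 105/66.8 − 1 = 0.5718563…
Then the exponent is δ²μ/(2 + δ) = (105 − μ)² / (μ·(2 + δ)) = 8.493830.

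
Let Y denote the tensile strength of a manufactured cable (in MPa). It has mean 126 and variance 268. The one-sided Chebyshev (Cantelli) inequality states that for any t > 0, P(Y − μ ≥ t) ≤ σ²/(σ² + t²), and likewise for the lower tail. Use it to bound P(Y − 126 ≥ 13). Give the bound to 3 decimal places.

Here σ² = 268 and t = 13, so σ² + t² = 437.
Cantelli's bound: 268/437 = 0.6133.

0.613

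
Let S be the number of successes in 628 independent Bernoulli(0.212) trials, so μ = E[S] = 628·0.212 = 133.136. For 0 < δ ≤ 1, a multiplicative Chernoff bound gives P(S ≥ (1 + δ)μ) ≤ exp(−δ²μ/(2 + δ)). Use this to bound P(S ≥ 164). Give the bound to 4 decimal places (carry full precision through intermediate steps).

Write 164 = (1 + δ)μ, so δ = 164/133.136 − 1 = 0.2318231…
Then the exponent is δ²μ/(2 + δ) = (164 − μ)² / (μ·(2 + δ)) = 3.205894.
Bound = exp(−3.205894) = 0.04052.

0.0405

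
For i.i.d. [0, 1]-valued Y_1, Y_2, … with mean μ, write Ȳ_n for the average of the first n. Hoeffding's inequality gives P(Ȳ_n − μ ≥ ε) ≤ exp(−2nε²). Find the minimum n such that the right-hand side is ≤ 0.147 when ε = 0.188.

Require exp(−2nε²) ≤ 0.147, i.e. 2nε² ≥ ln(1/0.147) = 1.917323.
So n ≥ 1.917323 / (2·0.188²) = 27.124.
The smallest integer n is 28.

28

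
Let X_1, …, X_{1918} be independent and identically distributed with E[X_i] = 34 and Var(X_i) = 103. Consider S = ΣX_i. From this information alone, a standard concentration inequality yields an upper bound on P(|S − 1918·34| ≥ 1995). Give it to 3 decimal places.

0.050

With mean and variance of each term known, Chebyshev's inequality bounds the deviation of the sum (or sample mean).
Var(S) = n·Var(X_i) = 1918·103 = 197554.
Chebyshev: P(|S − 1918·34| ≥ 1995) ≤ Var(S)/1995² = 197554/3980025 = 0.0496.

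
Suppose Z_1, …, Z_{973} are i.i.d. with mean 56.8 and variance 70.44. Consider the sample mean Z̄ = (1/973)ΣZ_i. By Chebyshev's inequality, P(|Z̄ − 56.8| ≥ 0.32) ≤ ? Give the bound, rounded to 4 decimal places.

Var(Z̄) = Var(Z_i)/n = 70.44/973 = 0.072395.
Chebyshev: P(|Z̄ − 56.8| ≥ 0.32) ≤ Var(Z̄)/(0.32)² = 70.44/(973·0.32²) = 0.7070.

0.7070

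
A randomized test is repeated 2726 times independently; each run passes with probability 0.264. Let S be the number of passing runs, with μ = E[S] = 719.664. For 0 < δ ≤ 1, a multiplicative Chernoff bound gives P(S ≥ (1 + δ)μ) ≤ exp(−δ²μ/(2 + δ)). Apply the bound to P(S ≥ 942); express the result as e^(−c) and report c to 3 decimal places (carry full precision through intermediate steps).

29.749

Write 942 = (1 + δ)μ, so δ = 942/719.664 − 1 = 0.3089442…
Then the exponent is δ²μ/(2 + δ) = (942 − μ)² / (μ·(2 + δ)) = 29.749274.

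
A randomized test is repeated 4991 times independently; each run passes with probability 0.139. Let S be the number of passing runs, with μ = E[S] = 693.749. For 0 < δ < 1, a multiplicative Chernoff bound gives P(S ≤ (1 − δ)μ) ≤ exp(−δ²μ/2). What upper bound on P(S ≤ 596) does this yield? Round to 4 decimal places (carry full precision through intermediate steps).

Write 596 = (1 − δ)μ, so δ = 1 − 596/693.749 = 0.1408997…
Then the exponent is δ²μ/2 = (μ − 596)²/(2μ) = 6.886401.
Bound = exp(−6.886401) = 0.00102.

0.0010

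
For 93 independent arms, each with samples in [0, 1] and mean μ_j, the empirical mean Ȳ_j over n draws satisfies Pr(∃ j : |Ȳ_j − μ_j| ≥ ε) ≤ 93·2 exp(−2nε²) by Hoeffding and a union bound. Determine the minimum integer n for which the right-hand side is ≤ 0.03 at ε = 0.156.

180

Need 2·93·exp(−2nε²) ≤ 0.03, i.e. exp(−2nε²) ≤ 0.03/186.
So 2nε² ≥ ln(186/0.03) = 8.732305.
Hence n ≥ 8.732305/(2·0.156²) = 179.411.
The smallest integer n is 180.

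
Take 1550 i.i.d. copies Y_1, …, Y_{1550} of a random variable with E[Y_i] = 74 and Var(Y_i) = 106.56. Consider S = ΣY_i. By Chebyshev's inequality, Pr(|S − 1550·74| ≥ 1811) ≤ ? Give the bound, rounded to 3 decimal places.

Var(S) = n·Var(Y_i) = 1550·106.56 = 165168.
Chebyshev: Pr(|S − 1550·74| ≥ 1811) ≤ Var(S)/1811² = 165168/3279721 = 0.0504.

0.050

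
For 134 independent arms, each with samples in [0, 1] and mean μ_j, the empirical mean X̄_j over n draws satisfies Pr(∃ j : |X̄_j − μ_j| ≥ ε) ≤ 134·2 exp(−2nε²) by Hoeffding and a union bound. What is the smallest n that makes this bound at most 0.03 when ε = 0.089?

575

Need 2·134·exp(−2nε²) ≤ 0.03, i.e. exp(−2nε²) ≤ 0.03/268.
So 2nε² ≥ ln(268/0.03) = 9.097545.
Hence n ≥ 9.097545/(2·0.089²) = 574.267.
The smallest integer n is 575.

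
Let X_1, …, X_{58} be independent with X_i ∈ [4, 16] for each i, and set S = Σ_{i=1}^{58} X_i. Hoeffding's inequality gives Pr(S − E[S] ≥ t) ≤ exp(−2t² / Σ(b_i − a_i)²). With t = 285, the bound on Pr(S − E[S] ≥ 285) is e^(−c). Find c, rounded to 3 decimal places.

Σ(b_i − a_i)² = 58·(12)² = 8352.
c = 2t²/8352 = 2·285²/8352 = 19.4504.

19.450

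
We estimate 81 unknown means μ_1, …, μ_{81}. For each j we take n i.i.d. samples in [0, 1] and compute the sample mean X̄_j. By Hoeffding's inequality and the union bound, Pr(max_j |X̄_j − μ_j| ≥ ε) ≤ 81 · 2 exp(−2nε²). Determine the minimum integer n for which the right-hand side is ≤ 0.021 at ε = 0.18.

Need 2·81·exp(−2nε²) ≤ 0.021, i.e. exp(−2nε²) ≤ 0.021/162.
So 2nε² ≥ ln(162/0.021) = 8.950829.
Hence n ≥ 8.950829/(2·0.18²) = 138.130.
The smallest integer n is 139.

139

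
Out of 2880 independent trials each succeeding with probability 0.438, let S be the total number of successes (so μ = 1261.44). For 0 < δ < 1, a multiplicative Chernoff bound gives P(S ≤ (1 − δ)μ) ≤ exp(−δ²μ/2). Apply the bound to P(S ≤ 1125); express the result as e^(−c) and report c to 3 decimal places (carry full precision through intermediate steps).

Write 1125 = (1 − δ)μ, so δ = 1 − 1125/1261.44 = 0.1081621…
Then the exponent is δ²μ/2 = (μ − 1125)²/(2μ) = 7.378818.

7.379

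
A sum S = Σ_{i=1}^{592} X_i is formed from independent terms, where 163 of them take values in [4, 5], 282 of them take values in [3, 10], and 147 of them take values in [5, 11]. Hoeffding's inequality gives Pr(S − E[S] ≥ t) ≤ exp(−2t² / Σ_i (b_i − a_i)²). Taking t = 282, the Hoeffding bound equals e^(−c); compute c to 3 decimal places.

8.252

Σ(b_i − a_i)² = 163·1² + 282·7² + 147·6² = 19273.
c = 2t² / 19273 = 2·282² / 19273 = 8.2524.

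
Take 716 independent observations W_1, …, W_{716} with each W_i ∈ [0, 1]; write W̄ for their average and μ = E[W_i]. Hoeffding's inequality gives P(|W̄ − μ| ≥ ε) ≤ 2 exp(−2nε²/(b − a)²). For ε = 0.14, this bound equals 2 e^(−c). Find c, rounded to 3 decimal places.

c = 2nε²/(b − a)² = 2·716·0.14² / 1² = 28.0672.

28.067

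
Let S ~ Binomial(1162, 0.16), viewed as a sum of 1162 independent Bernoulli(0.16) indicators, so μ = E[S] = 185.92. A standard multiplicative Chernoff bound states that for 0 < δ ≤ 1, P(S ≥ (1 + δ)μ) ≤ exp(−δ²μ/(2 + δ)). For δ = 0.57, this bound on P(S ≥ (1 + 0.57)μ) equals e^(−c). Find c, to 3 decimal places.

23.504

c = δ²μ/(2 + δ) = 0.57²·185.92/(2 + 0.57) = 23.5040.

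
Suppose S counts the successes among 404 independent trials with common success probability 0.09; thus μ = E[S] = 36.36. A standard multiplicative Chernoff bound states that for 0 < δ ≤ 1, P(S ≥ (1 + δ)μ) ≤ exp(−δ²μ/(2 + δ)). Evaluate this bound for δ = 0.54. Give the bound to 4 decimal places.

Exponent = δ²μ/(2 + δ) = 0.54²·36.36/2.54 = 4.1742.
Bound = exp(−4.1742) = 0.01539.

0.0154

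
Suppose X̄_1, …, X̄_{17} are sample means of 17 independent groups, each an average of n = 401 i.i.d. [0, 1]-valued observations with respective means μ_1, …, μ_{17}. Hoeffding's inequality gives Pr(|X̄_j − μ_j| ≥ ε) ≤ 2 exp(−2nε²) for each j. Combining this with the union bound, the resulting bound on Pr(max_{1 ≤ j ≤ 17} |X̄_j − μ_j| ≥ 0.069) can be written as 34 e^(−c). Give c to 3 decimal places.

3.818

Union bound over the 17 events: Pr(max_{1 ≤ j ≤ 17} |X̄_j − μ_j| ≥ 0.069) ≤ 17·2·exp(−2nε²) = 34 exp(−2·401·0.069²).
So c = 2·401·0.069² = 3.8183.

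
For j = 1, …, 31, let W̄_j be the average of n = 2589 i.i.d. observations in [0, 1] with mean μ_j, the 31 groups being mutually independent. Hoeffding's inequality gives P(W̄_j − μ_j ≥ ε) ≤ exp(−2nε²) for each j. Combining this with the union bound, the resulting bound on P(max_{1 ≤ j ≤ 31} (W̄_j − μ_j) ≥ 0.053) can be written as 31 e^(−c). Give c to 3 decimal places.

14.545

Union bound over the 31 events: P(max_{1 ≤ j ≤ 31} (W̄_j − μ_j) ≥ 0.053) ≤ 31·exp(−2nε²) = 31 exp(−2·2589·0.053²).
So c = 2·2589·0.053² = 14.5450.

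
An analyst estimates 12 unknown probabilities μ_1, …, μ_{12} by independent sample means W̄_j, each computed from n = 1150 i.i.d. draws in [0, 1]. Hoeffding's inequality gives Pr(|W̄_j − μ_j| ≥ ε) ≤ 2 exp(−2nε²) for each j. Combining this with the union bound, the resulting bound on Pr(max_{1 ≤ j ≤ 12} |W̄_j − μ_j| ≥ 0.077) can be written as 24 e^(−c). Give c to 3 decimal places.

13.637

Union bound over the 12 events: Pr(max_{1 ≤ j ≤ 12} |W̄_j − μ_j| ≥ 0.077) ≤ 12·2·exp(−2nε²) = 24 exp(−2·1150·0.077²).
So c = 2·1150·0.077² = 13.6367.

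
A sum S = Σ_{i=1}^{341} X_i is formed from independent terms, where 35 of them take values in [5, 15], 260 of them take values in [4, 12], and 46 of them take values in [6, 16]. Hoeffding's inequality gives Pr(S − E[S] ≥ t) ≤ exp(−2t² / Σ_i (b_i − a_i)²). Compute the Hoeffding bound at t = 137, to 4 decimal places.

Σ(b_i − a_i)² = 35·10² + 260·8² + 46·10² = 24740.
Exponent = 2·137² / 24740 = 1.51730.
Bound = exp(−1.51730) = 0.21930.

0.2193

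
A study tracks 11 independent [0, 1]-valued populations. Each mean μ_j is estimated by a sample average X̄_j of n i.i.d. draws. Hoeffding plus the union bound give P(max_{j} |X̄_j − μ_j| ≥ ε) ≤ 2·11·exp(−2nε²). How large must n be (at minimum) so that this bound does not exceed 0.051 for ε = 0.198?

Need 2·11·exp(−2nε²) ≤ 0.051, i.e. exp(−2nε²) ≤ 0.051/22.
So 2nε² ≥ ln(22/0.051) = 6.066972.
Hence n ≥ 6.066972/(2·0.198²) = 77.377.
The smallest integer n is 78.

78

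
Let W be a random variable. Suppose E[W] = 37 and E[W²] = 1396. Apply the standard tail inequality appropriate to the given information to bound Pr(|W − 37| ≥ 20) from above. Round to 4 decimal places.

0.0675

The first two moments determine the variance, so Chebyshev's inequality is the sharpest standard bound available.
Var(W) = E[W²] − (E[W])² = 1396 − 1369 = 27.
Chebyshev's inequality: Pr(|W − μ| ≥ t) ≤ Var(W)/t² = 27/400 = 0.0675.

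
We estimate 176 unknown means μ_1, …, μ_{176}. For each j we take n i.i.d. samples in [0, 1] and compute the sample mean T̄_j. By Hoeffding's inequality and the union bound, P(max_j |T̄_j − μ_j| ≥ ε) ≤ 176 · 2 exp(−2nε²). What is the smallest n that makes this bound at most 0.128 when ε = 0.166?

Need 2·176·exp(−2nε²) ≤ 0.128, i.e. exp(−2nε²) ≤ 0.128/352.
So 2nε² ≥ ln(352/0.128) = 7.919356.
Hence n ≥ 7.919356/(2·0.166²) = 143.696.
The smallest integer n is 144.

144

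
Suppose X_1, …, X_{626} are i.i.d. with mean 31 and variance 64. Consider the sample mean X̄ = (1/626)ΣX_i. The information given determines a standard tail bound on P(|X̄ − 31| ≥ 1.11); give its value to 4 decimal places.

0.0830

With mean and variance of each term known, Chebyshev's inequality bounds the deviation of the sum (or sample mean).
Var(X̄) = Var(X_i)/n = 64/626 = 0.10224.
Chebyshev: P(|X̄ − 31| ≥ 1.11) ≤ Var(X̄)/(1.11)² = 64/(626·1.11²) = 0.0830.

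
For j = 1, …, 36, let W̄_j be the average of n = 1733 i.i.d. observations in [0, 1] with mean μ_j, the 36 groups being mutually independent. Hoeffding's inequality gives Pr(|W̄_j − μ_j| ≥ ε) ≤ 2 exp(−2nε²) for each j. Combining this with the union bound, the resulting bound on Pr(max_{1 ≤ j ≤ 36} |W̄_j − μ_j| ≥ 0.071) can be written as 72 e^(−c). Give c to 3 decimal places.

Union bound over the 36 events: Pr(max_{1 ≤ j ≤ 36} |W̄_j − μ_j| ≥ 0.071) ≤ 36·2·exp(−2nε²) = 72 exp(−2·1733·0.071²).
So c = 2·1733·0.071² = 17.4721.

17.472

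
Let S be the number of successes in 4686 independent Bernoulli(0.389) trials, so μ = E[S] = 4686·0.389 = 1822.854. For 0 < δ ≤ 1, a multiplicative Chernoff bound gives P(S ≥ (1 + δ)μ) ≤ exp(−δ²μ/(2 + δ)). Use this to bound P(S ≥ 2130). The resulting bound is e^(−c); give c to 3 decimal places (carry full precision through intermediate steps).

Write 2130 = (1 + δ)μ, so δ = 2130/1822.854 − 1 = 0.1684973…
Then the exponent is δ²μ/(2 + δ) = (2130 − μ)² / (μ·(2 + δ)) = 23.865962.

23.866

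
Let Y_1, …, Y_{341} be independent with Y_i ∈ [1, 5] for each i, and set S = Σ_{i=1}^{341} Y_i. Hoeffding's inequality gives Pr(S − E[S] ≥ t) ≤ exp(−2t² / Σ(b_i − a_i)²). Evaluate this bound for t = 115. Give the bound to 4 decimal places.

Σ(b_i − a_i)² = 341·(4)² = 5456.
Exponent = 2·115²/5456 = 4.8479.
Bound = exp(−4.8479) = 0.00785.

0.0078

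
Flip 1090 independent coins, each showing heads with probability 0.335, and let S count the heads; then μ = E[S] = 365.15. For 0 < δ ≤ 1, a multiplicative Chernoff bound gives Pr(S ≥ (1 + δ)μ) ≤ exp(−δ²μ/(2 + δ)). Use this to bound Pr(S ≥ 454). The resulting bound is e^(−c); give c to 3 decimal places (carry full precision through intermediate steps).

Write 454 = (1 + δ)μ, so δ = 454/365.15 − 1 = 0.2433247…
Then the exponent is δ²μ/(2 + δ) = (454 − μ)² / (μ·(2 + δ)) = 9.637212.

9.637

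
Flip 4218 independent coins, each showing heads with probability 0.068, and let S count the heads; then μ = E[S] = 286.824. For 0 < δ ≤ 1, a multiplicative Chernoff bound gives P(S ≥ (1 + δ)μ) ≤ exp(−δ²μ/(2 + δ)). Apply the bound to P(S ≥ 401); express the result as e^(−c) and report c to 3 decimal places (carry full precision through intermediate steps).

Write 401 = (1 + δ)μ, so δ = 401/286.824 − 1 = 0.3980699…
Then the exponent is δ²μ/(2 + δ) = (401 − μ)² / (μ·(2 + δ)) = 18.952754.

18.953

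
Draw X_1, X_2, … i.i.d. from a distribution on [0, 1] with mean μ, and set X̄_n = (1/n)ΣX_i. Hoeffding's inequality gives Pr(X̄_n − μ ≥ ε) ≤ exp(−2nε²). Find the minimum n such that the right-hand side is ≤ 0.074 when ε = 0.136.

Require exp(−2nε²) ≤ 0.074, i.e. 2nε² ≥ ln(1/0.074) = 2.603690.
So n ≥ 2.603690 / (2·0.136²) = 70.385.
The smallest integer n is 71.

71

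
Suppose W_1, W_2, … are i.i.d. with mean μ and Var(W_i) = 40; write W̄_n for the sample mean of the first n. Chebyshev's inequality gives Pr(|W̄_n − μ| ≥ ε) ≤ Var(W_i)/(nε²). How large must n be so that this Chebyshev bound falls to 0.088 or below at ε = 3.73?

Require 40/(n·3.73²) ≤ 0.088, i.e. n ≥ 40/(0.088·3.73²) = 32.671.
The smallest integer n is 33.

33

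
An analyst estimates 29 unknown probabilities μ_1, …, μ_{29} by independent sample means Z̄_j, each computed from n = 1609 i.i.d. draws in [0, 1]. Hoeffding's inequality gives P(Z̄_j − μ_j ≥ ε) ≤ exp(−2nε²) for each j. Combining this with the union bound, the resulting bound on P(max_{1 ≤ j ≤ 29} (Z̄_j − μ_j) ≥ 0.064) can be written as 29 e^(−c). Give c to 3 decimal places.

Union bound over the 29 events: P(max_{1 ≤ j ≤ 29} (Z̄_j − μ_j) ≥ 0.064) ≤ 29·exp(−2nε²) = 29 exp(−2·1609·0.064²).
So c = 2·1609·0.064² = 13.1809.

13.181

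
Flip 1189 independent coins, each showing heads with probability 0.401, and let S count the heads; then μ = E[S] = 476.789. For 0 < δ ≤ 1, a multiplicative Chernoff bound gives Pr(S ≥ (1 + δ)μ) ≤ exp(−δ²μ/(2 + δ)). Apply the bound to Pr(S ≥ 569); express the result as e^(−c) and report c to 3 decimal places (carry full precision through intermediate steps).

8.131

Write 569 = (1 + δ)μ, so δ = 569/476.789 − 1 = 0.1934…
Then the exponent is δ²μ/(2 + δ) = (569 − μ)² / (μ·(2 + δ)) = 8.130578.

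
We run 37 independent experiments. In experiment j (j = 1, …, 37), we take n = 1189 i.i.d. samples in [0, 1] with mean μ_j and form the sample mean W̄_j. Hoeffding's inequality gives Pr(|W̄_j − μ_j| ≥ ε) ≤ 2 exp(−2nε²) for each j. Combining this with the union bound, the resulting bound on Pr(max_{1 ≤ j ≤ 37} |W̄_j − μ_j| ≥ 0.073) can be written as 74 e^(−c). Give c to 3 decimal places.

Union bound over the 37 events: Pr(max_{1 ≤ j ≤ 37} |W̄_j − μ_j| ≥ 0.073) ≤ 37·2·exp(−2nε²) = 74 exp(−2·1189·0.073²).
So c = 2·1189·0.073² = 12.6724.

12.672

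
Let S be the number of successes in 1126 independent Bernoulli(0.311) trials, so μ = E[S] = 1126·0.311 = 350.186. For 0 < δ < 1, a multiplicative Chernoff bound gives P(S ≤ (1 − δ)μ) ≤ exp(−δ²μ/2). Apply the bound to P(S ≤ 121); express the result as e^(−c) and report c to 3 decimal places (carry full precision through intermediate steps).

74.998

Write 121 = (1 − δ)μ, so δ = 1 − 121/350.186 = 0.6544693…
Then the exponent is δ²μ/2 = (μ − 121)²/(2μ) = 74.997605.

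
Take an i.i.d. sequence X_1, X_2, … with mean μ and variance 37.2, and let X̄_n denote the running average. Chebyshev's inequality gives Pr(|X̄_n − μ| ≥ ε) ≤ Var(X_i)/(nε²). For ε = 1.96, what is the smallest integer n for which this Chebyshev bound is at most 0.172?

57

Require 37.2/(n·1.96²) ≤ 0.172, i.e. n ≥ 37.2/(0.172·1.96²) = 56.299.
The smallest integer n is 57.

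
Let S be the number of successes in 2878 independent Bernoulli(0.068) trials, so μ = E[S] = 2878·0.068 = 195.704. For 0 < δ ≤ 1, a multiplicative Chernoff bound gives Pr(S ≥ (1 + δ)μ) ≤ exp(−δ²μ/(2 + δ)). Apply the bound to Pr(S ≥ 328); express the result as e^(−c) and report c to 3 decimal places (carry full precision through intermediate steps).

Write 328 = (1 + δ)μ, so δ = 328/195.704 − 1 = 0.6760005…
Then the exponent is δ²μ/(2 + δ) = (328 − μ)² / (μ·(2 + δ)) = 33.420084.

33.420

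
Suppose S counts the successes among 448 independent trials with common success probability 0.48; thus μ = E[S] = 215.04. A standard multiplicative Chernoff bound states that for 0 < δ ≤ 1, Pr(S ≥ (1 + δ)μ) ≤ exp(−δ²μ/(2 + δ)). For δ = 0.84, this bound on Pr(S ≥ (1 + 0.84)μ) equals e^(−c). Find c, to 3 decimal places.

c = δ²μ/(2 + δ) = 0.84²·215.04/(2 + 0.84) = 53.4268.

53.427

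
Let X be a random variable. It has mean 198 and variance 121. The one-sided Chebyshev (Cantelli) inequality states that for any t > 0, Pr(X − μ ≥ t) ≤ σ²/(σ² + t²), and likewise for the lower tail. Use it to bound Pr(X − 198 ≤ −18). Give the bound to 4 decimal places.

Here σ² = 121 and t = 18, so σ² + t² = 445.
Cantelli's bound: 121/445 = 0.2719.

0.2719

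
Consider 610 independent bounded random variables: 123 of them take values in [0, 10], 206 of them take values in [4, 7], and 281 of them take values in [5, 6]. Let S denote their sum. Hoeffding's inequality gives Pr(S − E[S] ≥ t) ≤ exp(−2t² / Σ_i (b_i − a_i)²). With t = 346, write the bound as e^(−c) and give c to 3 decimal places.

16.587

Σ(b_i − a_i)² = 123·10² + 206·3² + 281·1² = 14435.
c = 2t² / 14435 = 2·346² / 14435 = 16.5869.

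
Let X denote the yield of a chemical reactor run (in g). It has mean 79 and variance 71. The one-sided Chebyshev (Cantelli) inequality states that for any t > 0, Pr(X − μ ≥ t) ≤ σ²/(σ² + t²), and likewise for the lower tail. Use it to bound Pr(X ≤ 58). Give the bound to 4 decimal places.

Here σ² = 71 and t = 21, so σ² + t² = 512.
Cantelli's bound: 71/512 = 0.1387.

0.1387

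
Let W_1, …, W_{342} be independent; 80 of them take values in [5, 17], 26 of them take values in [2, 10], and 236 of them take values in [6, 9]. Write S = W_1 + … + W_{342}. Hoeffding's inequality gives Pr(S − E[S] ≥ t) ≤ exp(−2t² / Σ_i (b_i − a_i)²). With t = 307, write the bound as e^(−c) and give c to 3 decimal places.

12.314

Σ(b_i − a_i)² = 80·12² + 26·8² + 236·3² = 15308.
c = 2t² / 15308 = 2·307² / 15308 = 12.3137.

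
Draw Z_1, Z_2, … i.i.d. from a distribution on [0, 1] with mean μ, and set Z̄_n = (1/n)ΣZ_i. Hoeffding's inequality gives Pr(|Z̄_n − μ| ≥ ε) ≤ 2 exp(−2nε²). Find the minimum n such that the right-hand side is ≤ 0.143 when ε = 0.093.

Require 2·exp(−2nε²) ≤ 0.143, i.e. 2nε² ≥ ln(2/0.143) = 2.638058.
So n ≥ 2.638058 / (2·0.093²) = 152.507.
The smallest integer n is 153.

153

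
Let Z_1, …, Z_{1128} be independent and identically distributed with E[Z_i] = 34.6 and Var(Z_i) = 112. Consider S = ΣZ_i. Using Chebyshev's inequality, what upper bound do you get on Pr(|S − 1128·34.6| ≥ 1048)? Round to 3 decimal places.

0.115

Var(S) = n·Var(Z_i) = 1128·112 = 126336.
Chebyshev: Pr(|S − 1128·34.6| ≥ 1048) ≤ Var(S)/1048² = 126336/1098304 = 0.1150.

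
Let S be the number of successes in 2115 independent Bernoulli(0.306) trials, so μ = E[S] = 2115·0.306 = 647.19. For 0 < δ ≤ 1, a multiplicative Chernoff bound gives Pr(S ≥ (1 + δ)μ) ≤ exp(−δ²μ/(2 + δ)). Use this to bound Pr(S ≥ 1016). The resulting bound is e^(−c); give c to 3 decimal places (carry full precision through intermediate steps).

Write 1016 = (1 + δ)μ, so δ = 1016/647.19 − 1 = 0.5698636…
Then the exponent is δ²μ/(2 + δ) = (1016 − μ)² / (μ·(2 + δ)) = 81.783089.

81.783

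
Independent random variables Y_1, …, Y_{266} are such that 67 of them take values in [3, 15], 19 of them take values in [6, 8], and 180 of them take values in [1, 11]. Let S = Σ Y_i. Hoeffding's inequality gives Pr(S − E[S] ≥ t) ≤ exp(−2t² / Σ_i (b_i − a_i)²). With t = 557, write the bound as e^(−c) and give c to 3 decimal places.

22.381

Σ(b_i − a_i)² = 67·12² + 19·2² + 180·10² = 27724.
c = 2t² / 27724 = 2·557² / 27724 = 22.3813.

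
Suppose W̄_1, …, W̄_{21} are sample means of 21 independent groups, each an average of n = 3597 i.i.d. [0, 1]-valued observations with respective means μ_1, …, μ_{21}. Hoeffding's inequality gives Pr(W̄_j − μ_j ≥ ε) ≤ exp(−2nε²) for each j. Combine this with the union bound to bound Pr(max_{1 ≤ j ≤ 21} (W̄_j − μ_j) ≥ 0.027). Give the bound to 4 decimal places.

0.1108

Per-experiment Hoeffding bound: exp(−2·3597·0.027²) = exp(−5.24443) = 0.0052768.
Union bound over 21 events: 21·0.0052768 = 0.11081.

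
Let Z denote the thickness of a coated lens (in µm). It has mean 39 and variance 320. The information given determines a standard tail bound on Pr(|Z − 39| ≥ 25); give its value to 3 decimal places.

Mean and variance are known, so Chebyshev's inequality applies.
Chebyshev: Pr(|Z − μ| ≥ t) ≤ Var(Z)/t².
Bound = 320 / 625 = 0.5120.

0.512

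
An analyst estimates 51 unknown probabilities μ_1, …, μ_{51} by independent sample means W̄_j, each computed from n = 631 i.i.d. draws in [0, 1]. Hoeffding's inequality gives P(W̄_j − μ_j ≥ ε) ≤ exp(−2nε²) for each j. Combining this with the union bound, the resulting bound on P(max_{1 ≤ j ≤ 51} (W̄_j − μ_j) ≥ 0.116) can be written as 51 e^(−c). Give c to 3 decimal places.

16.981

Union bound over the 51 events: P(max_{1 ≤ j ≤ 51} (W̄_j − μ_j) ≥ 0.116) ≤ 51·exp(−2nε²) = 51 exp(−2·631·0.116²).
So c = 2·631·0.116² = 16.9815.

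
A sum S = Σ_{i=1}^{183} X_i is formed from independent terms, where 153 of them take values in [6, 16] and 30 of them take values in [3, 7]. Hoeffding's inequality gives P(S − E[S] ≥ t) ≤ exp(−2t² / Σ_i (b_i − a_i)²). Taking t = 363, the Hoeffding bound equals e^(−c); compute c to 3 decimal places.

16.701

Σ(b_i − a_i)² = 153·10² + 30·4² = 15780.
c = 2t² / 15780 = 2·363² / 15780 = 16.7008.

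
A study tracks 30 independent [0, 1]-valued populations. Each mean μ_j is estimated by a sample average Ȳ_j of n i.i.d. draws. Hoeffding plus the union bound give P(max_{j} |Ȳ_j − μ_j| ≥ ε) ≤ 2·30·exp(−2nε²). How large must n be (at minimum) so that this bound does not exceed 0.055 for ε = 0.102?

337

Need 2·30·exp(−2nε²) ≤ 0.055, i.e. exp(−2nε²) ≤ 0.055/60.
So 2nε² ≥ ln(60/0.055) = 6.994767.
Hence n ≥ 6.994767/(2·0.102²) = 336.158.
The smallest integer n is 337.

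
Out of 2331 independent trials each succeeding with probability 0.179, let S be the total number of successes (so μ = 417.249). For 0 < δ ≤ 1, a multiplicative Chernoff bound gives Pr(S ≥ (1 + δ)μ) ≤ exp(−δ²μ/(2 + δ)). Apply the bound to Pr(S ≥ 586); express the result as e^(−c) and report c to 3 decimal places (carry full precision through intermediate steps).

Write 586 = (1 + δ)μ, so δ = 586/417.249 − 1 = 0.4044372…
Then the exponent is δ²μ/(2 + δ) = (586 − μ)² / (μ·(2 + δ)) = 28.384678.

28.385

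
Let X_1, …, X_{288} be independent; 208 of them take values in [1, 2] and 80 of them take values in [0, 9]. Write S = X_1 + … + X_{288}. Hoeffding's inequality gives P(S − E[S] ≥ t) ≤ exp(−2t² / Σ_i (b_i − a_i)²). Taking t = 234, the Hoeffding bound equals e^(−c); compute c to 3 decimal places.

16.374

Σ(b_i − a_i)² = 208·1² + 80·9² = 6688.
c = 2t² / 6688 = 2·234² / 6688 = 16.3744.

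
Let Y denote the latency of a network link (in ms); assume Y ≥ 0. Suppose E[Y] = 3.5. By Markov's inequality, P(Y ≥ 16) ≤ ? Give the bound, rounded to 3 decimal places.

0.219

Markov's inequality: for a non-negative random variable, P(Y ≥ a) ≤ E[Y]/a.
Here E[Y] = 3.5 and a = 16, so the bound is 3.5/16 = 0.2188.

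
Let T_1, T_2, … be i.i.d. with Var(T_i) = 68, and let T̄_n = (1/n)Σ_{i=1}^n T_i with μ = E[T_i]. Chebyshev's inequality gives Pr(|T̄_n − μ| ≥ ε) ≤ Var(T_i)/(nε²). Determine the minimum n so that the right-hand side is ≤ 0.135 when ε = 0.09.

62186

Require 68/(n·0.09²) ≤ 0.135, i.e. n ≥ 68/(0.135·0.09²) = 62185.642.
The smallest integer n is 62186.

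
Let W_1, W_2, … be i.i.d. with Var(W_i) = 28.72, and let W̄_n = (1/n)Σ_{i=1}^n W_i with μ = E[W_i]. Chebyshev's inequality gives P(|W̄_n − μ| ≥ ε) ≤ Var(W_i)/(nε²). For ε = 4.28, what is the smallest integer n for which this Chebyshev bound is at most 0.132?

12

Require 28.72/(n·4.28²) ≤ 0.132, i.e. n ≥ 28.72/(0.132·4.28²) = 11.877.
The smallest integer n is 12.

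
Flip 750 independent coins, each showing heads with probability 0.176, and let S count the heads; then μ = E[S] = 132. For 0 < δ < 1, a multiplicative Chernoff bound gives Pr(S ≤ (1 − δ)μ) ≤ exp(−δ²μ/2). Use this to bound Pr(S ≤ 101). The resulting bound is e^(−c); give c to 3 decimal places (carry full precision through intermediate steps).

Write 101 = (1 − δ)μ, so δ = 1 − 101/132 = 0.2348485…
Then the exponent is δ²μ/2 = (μ − 101)²/(2μ) = 3.640152.

3.640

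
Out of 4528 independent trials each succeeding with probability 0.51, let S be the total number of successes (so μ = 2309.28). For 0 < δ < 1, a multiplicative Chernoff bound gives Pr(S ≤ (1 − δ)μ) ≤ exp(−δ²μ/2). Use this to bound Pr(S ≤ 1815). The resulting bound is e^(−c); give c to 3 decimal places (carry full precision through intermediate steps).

Write 1815 = (1 − δ)μ, so δ = 1 − 1815/2309.28 = 0.2140407…
Then the exponent is δ²μ/2 = (μ − 1815)²/(2μ) = 52.898028.

52.898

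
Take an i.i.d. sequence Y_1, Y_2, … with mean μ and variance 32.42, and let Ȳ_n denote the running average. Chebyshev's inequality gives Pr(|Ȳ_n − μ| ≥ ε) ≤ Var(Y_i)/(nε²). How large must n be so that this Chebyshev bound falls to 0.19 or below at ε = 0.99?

Require 32.42/(n·0.99²) ≤ 0.19, i.e. n ≥ 32.42/(0.19·0.99²) = 174.096.
The smallest integer n is 175.

175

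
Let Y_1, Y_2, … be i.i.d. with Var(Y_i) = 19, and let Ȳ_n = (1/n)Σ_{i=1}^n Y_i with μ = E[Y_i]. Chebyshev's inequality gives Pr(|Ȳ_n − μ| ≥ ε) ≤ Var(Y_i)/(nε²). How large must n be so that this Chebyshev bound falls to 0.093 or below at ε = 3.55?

17

Require 19/(n·3.55²) ≤ 0.093, i.e. n ≥ 19/(0.093·3.55²) = 16.211.
The smallest integer n is 17.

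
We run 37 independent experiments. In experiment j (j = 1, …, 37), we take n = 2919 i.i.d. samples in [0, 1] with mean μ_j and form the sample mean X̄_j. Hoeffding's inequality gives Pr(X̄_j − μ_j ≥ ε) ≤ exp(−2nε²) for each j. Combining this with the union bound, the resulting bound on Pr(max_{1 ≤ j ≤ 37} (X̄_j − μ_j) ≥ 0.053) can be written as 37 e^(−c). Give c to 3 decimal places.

Union bound over the 37 events: Pr(max_{1 ≤ j ≤ 37} (X̄_j − μ_j) ≥ 0.053) ≤ 37·exp(−2nε²) = 37 exp(−2·2919·0.053²).
So c = 2·2919·0.053² = 16.3989.

16.399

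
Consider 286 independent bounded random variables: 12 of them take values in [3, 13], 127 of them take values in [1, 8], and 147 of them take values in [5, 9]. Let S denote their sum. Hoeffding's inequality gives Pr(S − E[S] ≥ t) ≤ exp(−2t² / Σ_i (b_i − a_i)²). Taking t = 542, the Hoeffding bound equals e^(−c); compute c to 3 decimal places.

60.105

Σ(b_i − a_i)² = 12·10² + 127·7² + 147·4² = 9775.
c = 2t² / 9775 = 2·542² / 9775 = 60.1052.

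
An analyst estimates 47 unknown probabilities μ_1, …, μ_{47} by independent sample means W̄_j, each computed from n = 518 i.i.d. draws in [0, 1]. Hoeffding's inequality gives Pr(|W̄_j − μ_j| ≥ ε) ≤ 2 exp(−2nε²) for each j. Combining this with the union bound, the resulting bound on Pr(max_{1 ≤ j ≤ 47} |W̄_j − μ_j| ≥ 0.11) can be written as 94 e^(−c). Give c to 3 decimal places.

Union bound over the 47 events: Pr(max_{1 ≤ j ≤ 47} |W̄_j − μ_j| ≥ 0.11) ≤ 47·2·exp(−2nε²) = 94 exp(−2·518·0.11²).
So c = 2·518·0.11² = 12.5356.

12.536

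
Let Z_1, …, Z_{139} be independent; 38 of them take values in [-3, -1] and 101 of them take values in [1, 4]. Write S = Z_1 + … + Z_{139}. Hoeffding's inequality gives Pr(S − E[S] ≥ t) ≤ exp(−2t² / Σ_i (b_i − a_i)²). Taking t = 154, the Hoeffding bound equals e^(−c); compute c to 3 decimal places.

44.705

Σ(b_i − a_i)² = 38·2² + 101·3² = 1061.
c = 2t² / 1061 = 2·154² / 1061 = 44.7050.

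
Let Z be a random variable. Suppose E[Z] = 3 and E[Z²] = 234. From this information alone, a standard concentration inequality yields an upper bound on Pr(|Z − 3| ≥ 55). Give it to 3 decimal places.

The first two moments determine the variance, so Chebyshev's inequality is the sharpest standard bound available.
Var(Z) = E[Z²] − (E[Z])² = 234 − 9 = 225.
Chebyshev's inequality: Pr(|Z − μ| ≥ t) ≤ Var(Z)/t² = 225/3025 = 0.0744.

0.074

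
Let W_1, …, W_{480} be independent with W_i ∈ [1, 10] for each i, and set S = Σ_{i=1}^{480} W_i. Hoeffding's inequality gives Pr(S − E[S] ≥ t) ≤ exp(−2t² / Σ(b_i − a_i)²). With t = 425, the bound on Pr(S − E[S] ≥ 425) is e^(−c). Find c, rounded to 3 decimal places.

Σ(b_i − a_i)² = 480·(9)² = 38880.
c = 2t²/38880 = 2·425²/38880 = 9.2914.

9.291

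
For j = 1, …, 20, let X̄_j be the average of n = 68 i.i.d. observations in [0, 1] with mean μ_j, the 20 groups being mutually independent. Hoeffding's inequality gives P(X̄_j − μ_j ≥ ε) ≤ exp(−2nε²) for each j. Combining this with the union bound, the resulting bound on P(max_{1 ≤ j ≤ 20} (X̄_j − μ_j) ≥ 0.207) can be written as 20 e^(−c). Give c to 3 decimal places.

5.827

Union bound over the 20 events: P(max_{1 ≤ j ≤ 20} (X̄_j − μ_j) ≥ 0.207) ≤ 20·exp(−2nε²) = 20 exp(−2·68·0.207²).
So c = 2·68·0.207² = 5.8275.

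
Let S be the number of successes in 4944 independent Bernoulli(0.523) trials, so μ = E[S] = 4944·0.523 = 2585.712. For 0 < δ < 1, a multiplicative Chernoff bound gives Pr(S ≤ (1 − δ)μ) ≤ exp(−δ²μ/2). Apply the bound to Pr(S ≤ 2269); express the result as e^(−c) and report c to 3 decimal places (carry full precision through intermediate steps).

Write 2269 = (1 − δ)μ, so δ = 1 − 2269/2585.712 = 0.1224854…
Then the exponent is δ²μ/2 = (μ − 2269)²/(2μ) = 19.396300.

19.396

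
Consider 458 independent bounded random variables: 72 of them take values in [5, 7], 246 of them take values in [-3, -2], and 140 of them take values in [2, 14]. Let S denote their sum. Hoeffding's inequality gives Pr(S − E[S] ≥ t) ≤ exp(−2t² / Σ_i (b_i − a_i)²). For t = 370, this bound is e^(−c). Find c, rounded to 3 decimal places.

Σ(b_i − a_i)² = 72·2² + 246·1² + 140·12² = 20694.
c = 2t² / 20694 = 2·370² / 20694 = 13.2309.

13.231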